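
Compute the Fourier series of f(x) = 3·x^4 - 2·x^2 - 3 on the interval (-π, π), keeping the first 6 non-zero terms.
(152 - 24·π^2)·cos(x) + (-11 + 6·π^2)·cos(2·x) + (8/3 - 8·π^2/3)·cos(3·x) + (-17/16 + 3·π^2/2)·cos(4·x) + (344/625 - 24·π^2/25)·cos(5·x) - 2·π^2/3 - 3 + 3·π^4/5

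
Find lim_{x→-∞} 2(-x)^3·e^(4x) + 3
The product is a 0·∞ indeterminate form at x → -∞.
Rewrite the product as 2(-x)^3 / e^(-4x) (an ∞/∞ form) and apply L'Hôpital, or use the standard hierarchy e^(4|x|) ≫ |(-x)^3| as x → -∞.
The indeterminate product → 0, so the limit = 3.

Final answer: 3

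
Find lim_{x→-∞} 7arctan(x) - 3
Evaluate the dominant behaviour as x → -∞; each term tends to a finite value or vanishes.
Limit = -7·π/2 - 3.

Final answer: -7·π/2 - 3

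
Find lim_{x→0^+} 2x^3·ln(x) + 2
The product is a 0·∞ indeterminate form at x → 0⁺.
Rewrite the product as 2·ln(x) / x^(-3) and apply L'Hôpital, or use the standard hierarchy x^(-3) ≫ |ln x| as x → 0⁺.
The indeterminate product → 0, so the limit = 2.

Final answer: 2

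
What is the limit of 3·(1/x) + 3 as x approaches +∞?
Evaluate the dominant behaviour as x → +∞; each term tends to a finite value or vanishes.
Limit = 3.

Final answer: 3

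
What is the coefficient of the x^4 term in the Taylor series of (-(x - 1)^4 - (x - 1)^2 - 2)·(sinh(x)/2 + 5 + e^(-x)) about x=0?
Expand to order 4: (-(x - 1)^4 - (x - 1)^2 - 2)·(sinh(x)/2 + 5 + e^(-x)) = -73·x^4/6 + 185·x^3/6 - 47·x^2 + 38·x - 24 + O(x^5).
The coefficient of x^4 is -73/6.

Final answer: -73/6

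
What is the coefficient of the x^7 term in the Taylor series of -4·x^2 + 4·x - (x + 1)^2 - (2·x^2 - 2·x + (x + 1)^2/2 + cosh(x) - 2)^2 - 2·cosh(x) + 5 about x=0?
Expand to order 7: -4·x^2 + 4·x - (x + 1)^2 - (2·x^2 - 2·x + (x + 1)^2/2 + cosh(x) - 2)^2 - 2·cosh(x) + 5 = x^7/360 - 181·x^6/720 + x^5/12 - 217·x^4/24 + 6·x^3 - 4·x^2 + x + 7/4 + O(x^8).
The coefficient of x^7 is 1/360.

Final answer: 1/360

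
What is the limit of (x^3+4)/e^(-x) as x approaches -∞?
This is an ∞/∞ indeterminate form as x → -∞.
Compare growth rates of the dominant terms (exponentials ≫ polynomials ≫ logarithms), or apply L'Hôpital's rule; the quotient → 0.
Limit = 0.

Final answer: 0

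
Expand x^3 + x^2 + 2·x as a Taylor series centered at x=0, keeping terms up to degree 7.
x^3 + x^2 + 2·x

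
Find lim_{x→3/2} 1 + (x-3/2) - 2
Direct substitution at x = 3/2 gives -1.

Final answer: -1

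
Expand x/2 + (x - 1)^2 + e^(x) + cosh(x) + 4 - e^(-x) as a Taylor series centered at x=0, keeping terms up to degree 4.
x^4/24 + x^3/3 + 3·x^2/2 + x/2 + 6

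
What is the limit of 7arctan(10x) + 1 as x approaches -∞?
Evaluate the dominant behaviour as x → -∞; each term tends to a finite value or vanishes.
Limit = 1 - 7·π/2.

Final answer: 1 - 7·π/2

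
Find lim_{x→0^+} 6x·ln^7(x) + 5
The product is a 0·∞ indeterminate form at x → 0⁺.
Rewrite the product as 6·ln^7(x) / x^(-1) and apply L'Hôpital, or use the standard hierarchy x^(-1) ≫ |ln x|^7 as x → 0⁺.
The indeterminate product → 0, so the limit = 5.

Final answer: 5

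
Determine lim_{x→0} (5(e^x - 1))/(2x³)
Both numerator and denominator → 0 as x → 0; this is a 0/0 indeterminate form.
Expand each to leading order near x = 0: numerator ~ 5·x, denominator ~ 2·x^3.
The limit of the ratio is ∞.

Final answer: ∞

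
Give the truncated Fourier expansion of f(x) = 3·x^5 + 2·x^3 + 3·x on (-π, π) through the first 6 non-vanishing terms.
(-116·π^2 + 6·π^4 + 702)·sin(x) + (-3·π^4 - 45/2 + 13·π^2)·sin(2·x) + (-28·π^2/9 + 110/27 + 2·π^4)·sin(3·x) + (-3·π^4/2 - 117/64 + 7·π^2/8)·sin(4·x) + (-4·π^2/25 + 774/625 + 6·π^4/5)·sin(5·x) + (-π^4 - π^2/9 - 53/54)·sin(6·x)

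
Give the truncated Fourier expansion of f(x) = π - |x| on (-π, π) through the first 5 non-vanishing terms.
4·cos(x)/π + 4·cos(3·x)/(9·π) + 4·cos(5·x)/(25·π) + 4·cos(7·x)/(49·π) + π/2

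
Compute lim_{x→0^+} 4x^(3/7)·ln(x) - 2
The product is a 0·∞ indeterminate form at x → 0⁺.
Rewrite the product as 4·ln(x) / x^(-3/7) and apply L'Hôpital, or use the standard hierarchy x^(-3/7) ≫ |ln x| as x → 0⁺.
The indeterminate product → 0, so the limit = -2.

Final answer: -2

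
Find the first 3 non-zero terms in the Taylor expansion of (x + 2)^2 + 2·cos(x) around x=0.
x^4/12 + 4·x + 6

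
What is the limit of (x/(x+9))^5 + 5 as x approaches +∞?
As x → +∞: x/(x+9) = 1/(1 + 9/x) → 1, and the 5th power of a limit-1 base also → 1; with the additive constant, 1 + 5 = 6.
Limit = 6.

Final answer: 6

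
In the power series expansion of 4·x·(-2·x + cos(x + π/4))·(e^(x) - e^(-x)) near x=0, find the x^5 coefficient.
Expand to order 5: 4·x·(-2·x + cos(x + π/4))·(e^(x) - e^(-x)) = -8·x^5/3 - 4·√(2)·x^4/3 + x^3·(-16 - 4·√(2)) + 4·√(2)·x^2 + O(x^6).
The coefficient of x^5 is -8/3.

Final answer: -8/3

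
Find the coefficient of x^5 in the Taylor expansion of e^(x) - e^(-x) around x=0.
Expand to order 5: e^(x) - e^(-x) = x^5/60 + x^3/3 + 2·x + O(x^6).
The coefficient of x^5 is 1/60.

Final answer: 1/60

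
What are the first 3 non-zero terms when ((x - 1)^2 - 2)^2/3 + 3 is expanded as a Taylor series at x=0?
2·x^2/3 + 4·x/3 + 10/3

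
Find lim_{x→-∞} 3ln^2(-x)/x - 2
The quotient is an ∞/∞ indeterminate form as x → -∞.
Compare growth rates of the dominant terms (exponentials ≫ polynomials ≫ logarithms), or apply L'Hôpital's rule; the quotient → 0.
Adding the constant: 0 - 2 = -2. Limit = -2.

Final answer: -2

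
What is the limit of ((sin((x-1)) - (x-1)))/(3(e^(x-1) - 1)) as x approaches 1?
Both numerator and denominator → 0 as x → 1; this is a 0/0 indeterminate form.
Expand each to leading order near x = 1: numerator ~ -(x - 1)^3/6, denominator ~ 3·(x - 1).
The limit of the ratio is 0.

Final answer: 0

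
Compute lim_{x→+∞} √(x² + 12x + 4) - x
This is an ∞ − ∞ indeterminate form.
Multiply and divide by the conjugate √(x²+12x + 4) + x; the x² terms cancel, leaving (12x + 4)/(√(x²+12x + 4)+x) → 12/2 = 6.
Limit = 6.

Final answer: 6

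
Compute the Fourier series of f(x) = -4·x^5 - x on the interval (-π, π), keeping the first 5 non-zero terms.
(-962 - 8·π^4 + 160·π^2)·sin(x) + (-20·π^2 + 31 + 4·π^4)·sin(2·x) + (-8·π^4/3 - 374/81 + 160·π^2/27)·sin(3·x) + (-5·π^2/2 + 23/16 + 2·π^4)·sin(4·x) + (-8·π^4/5 - 442/625 + 32·π^2/25)·sin(5·x)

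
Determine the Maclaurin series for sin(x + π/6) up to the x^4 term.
x^4/48 - √(3)·x^3/12 - x^2/4 + √(3)·x/2 + 1/2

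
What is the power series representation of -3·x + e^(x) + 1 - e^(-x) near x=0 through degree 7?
x^7/2520 + x^5/60 + x^3/3 - x + 1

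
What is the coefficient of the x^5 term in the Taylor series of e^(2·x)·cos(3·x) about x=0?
Expand to order 5: e^(2·x)·cos(3·x) = 61·x^5/60 - 119·x^4/24 - 23·x^3/3 - 5·x^2/2 + 2·x + 1 + O(x^6).
The coefficient of x^5 is 61/60.

Final answer: 61/60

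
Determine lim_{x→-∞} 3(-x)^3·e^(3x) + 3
The product is a 0·∞ indeterminate form at x → -∞.
Rewrite the product as 3(-x)^3 / e^(-3x) (an ∞/∞ form) and apply L'Hôpital, or use the standard hierarchy e^(3|x|) ≫ |(-x)^3| as x → -∞.
The indeterminate product → 0, so the limit = 3.

Final answer: 3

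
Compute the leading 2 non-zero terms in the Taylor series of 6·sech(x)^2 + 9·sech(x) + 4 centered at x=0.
19 - 21·x^2/2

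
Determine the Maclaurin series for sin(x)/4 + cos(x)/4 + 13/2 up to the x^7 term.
-x^7/20160 - x^6/2880 + x^5/480 + x^4/96 - x^3/24 - x^2/8 + x/4 + 27/4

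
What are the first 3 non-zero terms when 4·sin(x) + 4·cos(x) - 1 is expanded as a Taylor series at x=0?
-2·x^2 + 4·x + 3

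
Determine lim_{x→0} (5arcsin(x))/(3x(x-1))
Both numerator and denominator → 0 as x → 0; this is a 0/0 indeterminate form.
Expand each to leading order near x = 0: numerator ~ 5·x, denominator ~ -3·x.
The limit of the ratio is -5/3.

Final answer: -5/3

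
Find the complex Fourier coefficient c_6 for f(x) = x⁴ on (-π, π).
Compute the real Fourier coefficients first: a_6 = -1/27 + 2·π^2/9, b_6 = 0.
Then c_6 = (a_6 − i·b_6)/2 = -1/54 + π^2/9.

Final answer: -1/54 + π^2/9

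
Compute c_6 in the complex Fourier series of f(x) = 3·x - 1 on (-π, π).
Compute the real Fourier coefficients first: a_6 = 0, b_6 = -1.
Then c_6 = (a_6 − i·b_6)/2 = i/2.

Final answer: i/2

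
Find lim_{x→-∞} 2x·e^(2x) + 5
The product is a 0·∞ indeterminate form at x → -∞.
Rewrite the product as 2x / e^(-2x) (an ∞/∞ form) and apply L'Hôpital, or use the standard hierarchy e^(2|x|) ≫ |x| as x → -∞.
The indeterminate product → 0, so the limit = 5.

Final answer: 5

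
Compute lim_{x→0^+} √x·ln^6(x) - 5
The product is a 0·∞ indeterminate form at x → 0⁺.
Rewrite the product as ln^6(x) / x^(-1/2) and apply L'Hôpital, or use the standard hierarchy x^(-1/2) ≫ |ln x|^6 as x → 0⁺.
The indeterminate product → 0, so the limit = -5.

Final answer: -5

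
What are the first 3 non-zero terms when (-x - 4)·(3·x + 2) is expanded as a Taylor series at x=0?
-3·x^2 - 14·x - 8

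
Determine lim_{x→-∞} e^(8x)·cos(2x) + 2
Evaluate the dominant behaviour as x → -∞; each term tends to a finite value or vanishes.
Limit = 2.

Final answer: 2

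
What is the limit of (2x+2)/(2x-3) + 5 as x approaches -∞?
Evaluate the dominant behaviour as x → -∞; each term tends to a finite value or vanishes.
Limit = 6.

Final answer: 6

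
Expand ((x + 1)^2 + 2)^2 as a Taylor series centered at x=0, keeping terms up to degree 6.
x^4 + 4·x^3 + 10·x^2 + 12·x + 9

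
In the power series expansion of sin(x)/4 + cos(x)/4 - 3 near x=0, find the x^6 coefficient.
Expand to order 6: sin(x)/4 + cos(x)/4 - 3 = -x^6/2880 + x^5/480 + x^4/96 - x^3/24 - x^2/8 + x/4 - 11/4 + O(x^7).
The coefficient of x^6 is -1/2880.

Final answer: -1/2880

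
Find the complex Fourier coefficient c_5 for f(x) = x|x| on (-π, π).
Compute the real Fourier coefficients first: a_5 = 0, b_5 = (-8 + 50·π^2)/(125·π).
Then c_5 = (a_5 − i·b_5)/2 = -i·π/5 + 4·i/(125·π).

Final answer: -i·π/5 + 4·i/(125·π)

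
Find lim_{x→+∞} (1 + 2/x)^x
As x → +∞: this is the defining limit (1 + 2/x)^x → e^2.
Limit = e^(2).

Final answer: e^(2)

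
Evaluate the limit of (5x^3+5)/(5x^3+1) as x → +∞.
This is an ∞/∞ indeterminate form as x → +∞.
Divide numerator and denominator by x^3 and let the lower-order terms vanish; the leading terms give 5/5 = 1.
Limit = 1.

Final answer: 1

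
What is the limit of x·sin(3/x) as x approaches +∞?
As x → +∞: let u = 3/x → 0⁺; then x·sin(3/x) = 3·sin(u)/u → 3·1 = 3.
Limit = 3.

Final answer: 3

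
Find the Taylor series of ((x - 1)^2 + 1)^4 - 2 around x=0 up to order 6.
32·x^6 - 80·x^5 + 136·x^4 - 160·x^3 + 128·x^2 - 64·x + 14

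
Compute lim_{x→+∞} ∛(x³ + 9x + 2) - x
This is an ∞ − ∞ indeterminate form.
Multiply by (A² + AB + B²)/(A² + AB + B²) where A = ∛(x³+9x + 2), B = x to use A³ − B³ = (A−B)(A²+AB+B²); the x³ terms cancel, leaving (9x + 2)/(A²+AB+B²) with denominator ~ 3x², so the limit is 0.
Limit = 0.

Final answer: 0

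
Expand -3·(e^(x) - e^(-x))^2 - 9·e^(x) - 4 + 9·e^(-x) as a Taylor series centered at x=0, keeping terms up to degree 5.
-3·x^5/20 - 4·x^4 - 3·x^3 - 12·x^2 - 18·x - 4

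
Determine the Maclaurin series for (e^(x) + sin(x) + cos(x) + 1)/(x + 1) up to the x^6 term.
16·x^6/15 - 16·x^5/15 + 13·x^4/12 - x^3 + x^2 - x + 3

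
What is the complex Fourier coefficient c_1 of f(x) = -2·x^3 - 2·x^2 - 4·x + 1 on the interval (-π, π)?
Compute the real Fourier coefficients first: a_1 = 8, b_1 = 16 - 4·π^2.
Then c_1 = (a_1 − i·b_1)/2 = 4 - 8·i + 2·i·π^2.

Final answer: 4 - 8·i + 2·i·π^2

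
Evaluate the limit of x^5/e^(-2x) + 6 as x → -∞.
The quotient is an ∞/∞ indeterminate form as x → -∞.
Compare growth rates of the dominant terms (exponentials ≫ polynomials ≫ logarithms), or apply L'Hôpital's rule; the quotient → 0.
Adding the constant: 0 + 6 = 6. Limit = 6.

Final answer: 6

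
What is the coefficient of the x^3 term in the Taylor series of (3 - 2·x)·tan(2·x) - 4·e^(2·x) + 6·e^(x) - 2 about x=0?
Expand to order 3: (3 - 2·x)·tan(2·x) - 4·e^(2·x) + 6·e^(x) - 2 = 11·x^3/3 - 9·x^2 + 4·x + O(x^4).
The coefficient of x^3 is 11/3.

Final answer: 11/3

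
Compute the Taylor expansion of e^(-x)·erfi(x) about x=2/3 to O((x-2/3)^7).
e^(-2/3)·erfi(2/3) + (-√(π)·e^(2/9)·erfi(2/3) + 2·e^(2/3))·e^(-8/9)·(x - 2/3)/√(π) + (-4·e^(2/3) + 3·√(π)·e^(2/9)·erfi(2/3))·e^(-8/9)·(x - 2/3)^2/(6·√(π)) + (-9·√(π)·e^(2/9)·erfi(2/3) + 50·e^(2/3))·e^(-8/9)·(x - 2/3)^3/(54·√(π)) + (-40·e^(2/3) + 27·√(π)·e^(2/9)·erfi(2/3))·e^(-8/9)·(x - 2/3)^4/(648·√(π)) + (-81·√(π)·e^(2/9)·erfi(2/3) + 2282·e^(2/3))·e^(-8/9)·(x - 2/3)^5/(9720·√(π)) + (243·√(π)·e^(2/9)·erfi(2/3) + 3236·e^(2/3))·e^(-8/9)·(x - 2/3)^6/(174960·√(π))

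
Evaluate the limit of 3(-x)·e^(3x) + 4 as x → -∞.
The product is a 0·∞ indeterminate form at x → -∞.
Rewrite the product as 3(-x) / e^(-3x) (an ∞/∞ form) and apply L'Hôpital, or use the standard hierarchy e^(3|x|) ≫ |(-x)| as x → -∞.
The indeterminate product → 0, so the limit = 4.

Final answer: 4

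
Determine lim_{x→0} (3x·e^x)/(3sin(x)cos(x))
Both numerator and denominator → 0 as x → 0; this is a 0/0 indeterminate form.
Expand each to leading order near x = 0: numerator ~ 3·x, denominator ~ 3·x.
The limit of the ratio is 1.

Final answer: 1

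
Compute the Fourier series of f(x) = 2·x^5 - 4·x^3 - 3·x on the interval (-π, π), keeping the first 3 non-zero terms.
(-88·π^2 + 4·π^4 + 522)·sin(x) + (-2·π^4 - 18 + 14·π^2)·sin(2·x) + (-152·π^2/27 + 142/81 + 4·π^4/3)·sin(3·x)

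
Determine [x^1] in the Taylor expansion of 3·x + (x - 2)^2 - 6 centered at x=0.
Expand to order 1: 3·x + (x - 2)^2 - 6 = -x - 2 + O(x^2).
The coefficient of x^1 is -1.

Final answer: -1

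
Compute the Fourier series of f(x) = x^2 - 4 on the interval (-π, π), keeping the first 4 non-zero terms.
-4·cos(x) + cos(2·x) - 4·cos(3·x)/9 - 4 + π^2/3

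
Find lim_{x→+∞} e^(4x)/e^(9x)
This is an ∞/∞ indeterminate form as x → +∞.
Rewrite e^(4x)/e^(9x) = e^((4−9)x) = e^(-5x); the exponent coefficient is -5 < 0 so e^(-5x) → 0.
Limit = 0.

Final answer: 0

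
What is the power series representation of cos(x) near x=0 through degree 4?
x^4/24 - x^2/2 + 1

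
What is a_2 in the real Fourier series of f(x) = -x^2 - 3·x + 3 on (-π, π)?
a_2 = (1/π) ∫_{-π}^{π} f(x)·cos(2x) dx.
Evaluate the integral (use parity and integration by parts as needed): a_2 = -1.

Final answer: -1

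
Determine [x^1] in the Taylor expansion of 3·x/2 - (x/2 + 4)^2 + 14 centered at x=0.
Expand to order 1: 3·x/2 - (x/2 + 4)^2 + 14 = -5·x/2 - 2 + O(x^2).
The coefficient of x^1 is -5/2.

Final answer: -5/2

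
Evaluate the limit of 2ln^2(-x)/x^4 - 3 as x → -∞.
The quotient is an ∞/∞ indeterminate form as x → -∞.
Compare growth rates of the dominant terms (exponentials ≫ polynomials ≫ logarithms), or apply L'Hôpital's rule; the quotient → 0.
Adding the constant: 0 - 3 = -3. Limit = -3.

Final answer: -3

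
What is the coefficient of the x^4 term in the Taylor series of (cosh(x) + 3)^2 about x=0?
Expand to order 4: (cosh(x) + 3)^2 = 7·x^4/12 + 4·x^2 + 16 + O(x^5).
The coefficient of x^4 is 7/12.

Final answer: 7/12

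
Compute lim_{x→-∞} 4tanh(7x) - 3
Evaluate the dominant behaviour as x → -∞; each term tends to a finite value or vanishes.
Limit = -7.

Final answer: -7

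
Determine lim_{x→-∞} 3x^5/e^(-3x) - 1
The quotient is an ∞/∞ indeterminate form as x → -∞.
Compare growth rates of the dominant terms (exponentials ≫ polynomials ≫ logarithms), or apply L'Hôpital's rule; the quotient → 0.
Adding the constant: 0 - 1 = -1. Limit = -1.

Final answer: -1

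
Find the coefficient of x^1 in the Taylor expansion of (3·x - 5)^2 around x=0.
Expand to order 1: (3·x - 5)^2 = 25 - 30·x + O(x^2).
The coefficient of x^1 is -30.

Final answer: -30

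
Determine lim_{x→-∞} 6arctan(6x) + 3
Evaluate the dominant behaviour as x → -∞; each term tends to a finite value or vanishes.
Limit = 3 - 3·π.

Final answer: 3 - 3·π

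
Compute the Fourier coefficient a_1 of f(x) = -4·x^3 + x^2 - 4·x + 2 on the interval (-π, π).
a_1 = (1/π) ∫_{-π}^{π} f(x)·cos(1x) dx.
Evaluate the integral (use parity and integration by parts as needed): a_1 = -4.

Final answer: -4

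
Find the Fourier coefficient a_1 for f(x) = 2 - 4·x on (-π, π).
a_1 = (1/π) ∫_{-π}^{π} f(x)·cos(1x) dx.
Evaluate the integral (use parity and integration by parts as needed): a_1 = 0.

Final answer: 0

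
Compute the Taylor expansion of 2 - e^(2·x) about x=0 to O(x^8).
-8·x^7/315 - 4·x^6/45 - 4·x^5/15 - 2·x^4/3 - 4·x^3/3 - 2·x^2 - 2·x + 1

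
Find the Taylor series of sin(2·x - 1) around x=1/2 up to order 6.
2·(x - 1/2) - 4·(x - 1/2)^3/3 + 4·(x - 1/2)^5/15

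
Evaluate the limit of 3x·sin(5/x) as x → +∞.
As x → +∞: let u = 5/x → 0⁺; then 3·x·sin(5/x) = 3·5·sin(u)/u → 3·5·1 = 15.
Limit = 15.

Final answer: 15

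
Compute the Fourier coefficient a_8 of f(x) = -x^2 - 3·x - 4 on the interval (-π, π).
a_8 = (1/π) ∫_{-π}^{π} f(x)·cos(8x) dx.
Evaluate the integral (use parity and integration by parts as needed): a_8 = -1/16.

Final answer: -1/16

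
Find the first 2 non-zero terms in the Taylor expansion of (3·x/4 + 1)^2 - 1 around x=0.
9·x^2/16 + 3·x/2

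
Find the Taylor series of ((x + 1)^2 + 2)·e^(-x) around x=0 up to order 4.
7·x^4/24 - x^3/2 + x^2/2 - x + 3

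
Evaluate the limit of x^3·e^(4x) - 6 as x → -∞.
The product is a 0·∞ indeterminate form at x → -∞.
Rewrite the product as x^3 / e^(-4x) (an ∞/∞ form) and apply L'Hôpital, or use the standard hierarchy e^(4|x|) ≫ |x^3| as x → -∞.
The indeterminate product → 0, so the limit = -6.

Final answer: -6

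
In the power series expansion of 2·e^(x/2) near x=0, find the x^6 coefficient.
Expand to order 6: 2·e^(x/2) = x^6/23040 + x^5/1920 + x^4/192 + x^3/24 + x^2/4 + x + 2 + O(x^7).
The coefficient of x^6 is 1/23040.

Final answer: 1/23040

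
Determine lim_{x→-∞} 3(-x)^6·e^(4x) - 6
The product is a 0·∞ indeterminate form at x → -∞.
Rewrite the product as 3(-x)^6 / e^(-4x) (an ∞/∞ form) and apply L'Hôpital, or use the standard hierarchy e^(4|x|) ≫ |(-x)^6| as x → -∞.
The indeterminate product → 0, so the limit = -6.

Final answer: -6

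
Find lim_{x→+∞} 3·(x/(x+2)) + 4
Evaluate the dominant behaviour as x → +∞; each term tends to a finite value or vanishes.
Limit = 7.

Final answer: 7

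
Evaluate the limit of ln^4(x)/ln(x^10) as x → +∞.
This is an ∞/∞ indeterminate form as x → +∞.
Write ln(x^10) = 10·ln(x), reducing the quotient to ln^3(x)/10 → ∞.
Limit = ∞.

Final answer: ∞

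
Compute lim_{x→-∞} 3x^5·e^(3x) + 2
The product is a 0·∞ indeterminate form at x → -∞.
Rewrite the product as 3x^5 / e^(-3x) (an ∞/∞ form) and apply L'Hôpital, or use the standard hierarchy e^(3|x|) ≫ |x^5| as x → -∞.
The indeterminate product → 0, so the limit = 2.

Final answer: 2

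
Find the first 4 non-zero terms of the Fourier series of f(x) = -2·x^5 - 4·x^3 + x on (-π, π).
(-430 - 4·π^4 + 72·π^2)·sin(x) + (-6·π^2 + 8 + 2·π^4)·sin(2·x) + (-4·π^4/3 + 38/81 + 8·π^2/27)·sin(3·x) + (-25/32 + 3·π^2/4 + π^4)·sin(4·x)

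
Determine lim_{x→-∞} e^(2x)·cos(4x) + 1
Evaluate the dominant behaviour as x → -∞; each term tends to a finite value or vanishes.
Limit = 1.

Final answer: 1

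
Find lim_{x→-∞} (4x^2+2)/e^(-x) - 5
The quotient is an ∞/∞ indeterminate form as x → -∞.
Compare growth rates of the dominant terms (exponentials ≫ polynomials ≫ logarithms), or apply L'Hôpital's rule; the quotient → 0.
Adding the constant: 0 - 5 = -5. Limit = -5.

Final answer: -5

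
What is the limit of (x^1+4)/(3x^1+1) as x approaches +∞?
This is an ∞/∞ indeterminate form as x → +∞.
Divide numerator and denominator by x and let the lower-order terms vanish; the leading terms give 1/3.
Limit = 1/3.

Final answer: 1/3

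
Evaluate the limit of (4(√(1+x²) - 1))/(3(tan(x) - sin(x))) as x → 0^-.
Both numerator and denominator → 0 as x → 0^-; this is a 0/0 indeterminate form.
Expand each to leading order near x = 0: numerator ~ 2·x^2, denominator ~ 3·x^3/2.
The limit of the ratio is -∞.

Final answer: -∞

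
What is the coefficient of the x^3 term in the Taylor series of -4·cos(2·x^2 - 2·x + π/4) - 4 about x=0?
Expand to order 3: -4·cos(2·x^2 - 2·x + π/4) - 4 = -16·√(2)·x^3/3 + 8·√(2)·x^2 - 4·√(2)·x - 4 - 2·√(2) + O(x^4).
The coefficient of x^3 is -16·√(2)/3.

Final answer: -16·√(2)/3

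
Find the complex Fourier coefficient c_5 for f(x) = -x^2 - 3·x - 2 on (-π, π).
Compute the real Fourier coefficients first: a_5 = 4/25, b_5 = -6/5.
Then c_5 = (a_5 − i·b_5)/2 = 2/25 + 3·i/5.

Final answer: 2/25 + 3·i/5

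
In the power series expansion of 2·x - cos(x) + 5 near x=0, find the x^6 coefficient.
Expand to order 6: 2·x - cos(x) + 5 = x^6/720 - x^4/24 + x^2/2 + 2·x + 4 + O(x^7).
The coefficient of x^6 is 1/720.

Final answer: 1/720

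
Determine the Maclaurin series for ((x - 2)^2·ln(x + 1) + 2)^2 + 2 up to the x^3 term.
-92·x^3/3 - 8·x^2 + 16·x + 6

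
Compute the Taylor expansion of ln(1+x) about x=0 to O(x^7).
-x^6/6 + x^5/5 - x^4/4 + x^3/3 - x^2/2 + x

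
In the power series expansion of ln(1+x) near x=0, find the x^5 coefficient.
Expand to order 5: ln(1+x) = x^5/5 - x^4/4 + x^3/3 - x^2/2 + x + O(x^6).
The coefficient of x^5 is 1/5.

Final answer: 1/5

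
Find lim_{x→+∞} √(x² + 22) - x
This is an ∞ − ∞ indeterminate form.
Multiply and divide by the conjugate √(x²+22) + x; the x² terms cancel, leaving 22/(√(x²+22)+x) → 0.
Limit = 0.

Final answer: 0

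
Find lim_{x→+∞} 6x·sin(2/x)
As x → +∞: let u = 2/x → 0⁺; then 6·x·sin(2/x) = 6·2·sin(u)/u → 6·2·1 = 12.
Limit = 12.

Final answer: 12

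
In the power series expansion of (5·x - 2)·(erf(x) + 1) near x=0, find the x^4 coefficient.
Expand to order 4: (5·x - 2)·(erf(x) + 1) = -10·x^4/(3·√(π)) + 4·x^3/(3·√(π)) + 10·x^2/√(π) + x·(5 - 4/√(π)) - 2 + O(x^5).
The coefficient of x^4 is -10/(3·√(π)).

Final answer: -10/(3·√(π))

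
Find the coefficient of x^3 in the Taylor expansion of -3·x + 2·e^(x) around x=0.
Expand to order 3: -3·x + 2·e^(x) = x^3/3 + x^2 - x + 2 + O(x^4).
The coefficient of x^3 is 1/3.

Final answer: 1/3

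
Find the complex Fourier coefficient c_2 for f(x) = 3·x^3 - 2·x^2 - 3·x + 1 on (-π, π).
Compute the real Fourier coefficients first: a_2 = -2, b_2 = 15/2 - 3·π^2.
Then c_2 = (a_2 − i·b_2)/2 = -1 - 15·i/4 + 3·i·π^2/2.

Final answer: -1 - 15·i/4 + 3·i·π^2/2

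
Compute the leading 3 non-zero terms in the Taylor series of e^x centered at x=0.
x^2/2 + x + 1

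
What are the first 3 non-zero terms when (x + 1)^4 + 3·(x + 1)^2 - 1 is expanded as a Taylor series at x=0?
9·x^2 + 10·x + 3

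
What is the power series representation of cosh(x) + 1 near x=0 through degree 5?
x^4/24 + x^2/2 + 2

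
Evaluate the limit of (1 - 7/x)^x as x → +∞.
As x → +∞: this is the defining limit (1 - 7/x)^x → e^(-7).
Limit = e^(-7).

Final answer: e^(-7)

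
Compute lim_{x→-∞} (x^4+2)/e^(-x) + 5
The quotient is an ∞/∞ indeterminate form as x → -∞.
Compare growth rates of the dominant terms (exponentials ≫ polynomials ≫ logarithms), or apply L'Hôpital's rule; the quotient → 0.
Adding the constant: 0 + 5 = 5. Limit = 5.

Final answer: 5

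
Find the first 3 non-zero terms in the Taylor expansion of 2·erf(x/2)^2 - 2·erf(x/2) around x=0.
x^3/(6·√(π)) + 2·x^2/π - 2·x/√(π)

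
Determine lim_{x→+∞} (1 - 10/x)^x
As x → +∞: this is the defining limit (1 - 10/x)^x → e^(-10).
Limit = e^(-10).

Final answer: e^(-10)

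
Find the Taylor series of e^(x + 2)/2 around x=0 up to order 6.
x^6·e^(2)/1440 + x^5·e^(2)/240 + x^4·e^(2)/48 + x^3·e^(2)/12 + x^2·e^(2)/4 + x·e^(2)/2 + e^(2)/2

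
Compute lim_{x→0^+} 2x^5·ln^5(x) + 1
The product is a 0·∞ indeterminate form at x → 0⁺.
Rewrite the product as 2·ln^5(x) / x^(-5) and apply L'Hôpital, or use the standard hierarchy x^(-5) ≫ |ln x|^5 as x → 0⁺.
The indeterminate product → 0, so the limit = 1.

Final answer: 1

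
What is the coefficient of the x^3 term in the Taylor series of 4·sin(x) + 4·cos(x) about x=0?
Expand to order 3: 4·sin(x) + 4·cos(x) = -2·x^3/3 - 2·x^2 + 4·x + 4 + O(x^4).
The coefficient of x^3 is -2/3.

Final answer: -2/3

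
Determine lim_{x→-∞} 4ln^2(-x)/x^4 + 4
The quotient is an ∞/∞ indeterminate form as x → -∞.
Compare growth rates of the dominant terms (exponentials ≫ polynomials ≫ logarithms), or apply L'Hôpital's rule; the quotient → 0.
Adding the constant: 0 + 4 = 4. Limit = 4.

Final answer: 4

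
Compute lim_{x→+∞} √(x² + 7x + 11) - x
This is an ∞ − ∞ indeterminate form.
Multiply and divide by the conjugate √(x²+7x + 11) + x; the x² terms cancel, leaving (7x + 11)/(√(x²+7x + 11)+x) → 7/2.
Limit = 7/2.

Final answer: 7/2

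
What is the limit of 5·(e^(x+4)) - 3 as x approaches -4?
Direct substitution at x = -4 gives 2.

Final answer: 2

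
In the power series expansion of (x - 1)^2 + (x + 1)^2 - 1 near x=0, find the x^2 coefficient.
Expand to order 2: (x - 1)^2 + (x + 1)^2 - 1 = 2·x^2 + 1 + O(x^3).
The coefficient of x^2 is 2.

Final answer: 2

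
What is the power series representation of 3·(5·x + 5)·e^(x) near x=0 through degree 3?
10·x^3 + 45·x^2/2 + 30·x + 15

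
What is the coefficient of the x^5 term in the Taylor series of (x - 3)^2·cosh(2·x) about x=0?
Expand to order 5: (x - 3)^2·cosh(2·x) = -4·x^5 + 8·x^4 - 12·x^3 + 19·x^2 - 6·x + 9 + O(x^6).
The coefficient of x^5 is -4.

Final answer: -4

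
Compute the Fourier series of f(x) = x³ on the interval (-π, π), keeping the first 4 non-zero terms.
(-12 + 2·π^2)·sin(x) + (3/2 - π^2)·sin(2·x) + (-4/9 + 2·π^2/3)·sin(3·x) + (3/16 - π^2/2)·sin(4·x)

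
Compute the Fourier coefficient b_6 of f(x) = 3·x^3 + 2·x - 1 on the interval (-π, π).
b_6 = (1/π) ∫_{-π}^{π} f(x)·sin(6x) dx.
Evaluate the integral (use parity and integration by parts as needed): b_6 = -π^2 - 1/2.

Final answer: -π^2 - 1/2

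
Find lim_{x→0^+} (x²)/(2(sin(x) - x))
Both numerator and denominator → 0 as x → 0^+; this is a 0/0 indeterminate form.
Expand each to leading order near x = 0: numerator ~ x^2, denominator ~ -x^3/3.
The limit of the ratio is -∞.

Final answer: -∞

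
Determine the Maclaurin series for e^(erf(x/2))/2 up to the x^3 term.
x^3·(-1/(24·√(π)) + 1/(12·π^(3/2))) + x^2/(4·π) + x/(2·√(π)) + 1/2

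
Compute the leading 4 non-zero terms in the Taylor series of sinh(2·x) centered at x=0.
8·x^7/315 + 4·x^5/15 + 4·x^3/3 + 2·x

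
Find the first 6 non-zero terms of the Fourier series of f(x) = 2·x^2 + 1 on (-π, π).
-8·cos(x) + 2·cos(2·x) - 8·cos(3·x)/9 + cos(4·x)/2 - 8·cos(5·x)/25 + 1 + 2·π^2/3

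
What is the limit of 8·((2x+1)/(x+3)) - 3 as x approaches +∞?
Evaluate the dominant behaviour as x → +∞; each term tends to a finite value or vanishes.
Limit = 13.

Final answer: 13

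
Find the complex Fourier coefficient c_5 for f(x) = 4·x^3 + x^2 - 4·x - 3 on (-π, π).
Compute the real Fourier coefficients first: a_5 = -4/25, b_5 = -248/125 + 8·π^2/5.
Then c_5 = (a_5 − i·b_5)/2 = -2/25 - 4·i·π^2/5 + 124·i/125.

Final answer: -2/25 - 4·i·π^2/5 + 124·i/125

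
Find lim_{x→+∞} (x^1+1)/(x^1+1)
This is an ∞/∞ indeterminate form as x → +∞.
Divide numerator and denominator by x and let the lower-order terms vanish; the leading terms give 1/1 = 1.
Limit = 1.

Final answer: 1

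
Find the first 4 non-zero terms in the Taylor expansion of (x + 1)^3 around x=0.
x^3 + 3·x^2 + 3·x + 1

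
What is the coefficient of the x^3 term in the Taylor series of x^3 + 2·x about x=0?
Expand to order 3: x^3 + 2·x = x^3 + 2·x + O(x^4).
The coefficient of x^3 is 1.

Final answer: 1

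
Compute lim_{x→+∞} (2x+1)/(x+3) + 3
Evaluate the dominant behaviour as x → +∞; each term tends to a finite value or vanishes.
Limit = 5.

Final answer: 5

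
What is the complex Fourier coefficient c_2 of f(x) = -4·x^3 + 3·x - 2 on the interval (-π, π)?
Compute the real Fourier coefficients first: a_2 = 0, b_2 = -9 + 4·π^2.
Then c_2 = (a_2 − i·b_2)/2 = -2·i·π^2 + 9·i/2.

Final answer: -2·i·π^2 + 9·i/2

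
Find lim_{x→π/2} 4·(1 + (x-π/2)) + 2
Direct substitution at x = π/2 gives 6.

Final answer: 6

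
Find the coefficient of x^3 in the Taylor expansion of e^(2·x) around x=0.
Expand to order 3: e^(2·x) = 4·x^3/3 + 2·x^2 + 2·x + 1 + O(x^4).
The coefficient of x^3 is 4/3.

Final answer: 4/3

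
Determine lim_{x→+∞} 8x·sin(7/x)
As x → +∞: let u = 7/x → 0⁺; then 8·x·sin(7/x) = 8·7·sin(u)/u → 8·7·1 = 56.
Limit = 56.

Final answer: 56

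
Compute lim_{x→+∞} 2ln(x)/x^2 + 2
The quotient is an ∞/∞ indeterminate form as x → +∞.
The polynomial denominator x^2 dominates the logarithmic numerator (any positive power of x ≫ ln(x) as x → ∞), so the quotient → 0.
Adding the constant: 0 + 2 = 2. Limit = 2.

Final answer: 2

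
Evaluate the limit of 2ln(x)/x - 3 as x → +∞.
The quotient is an ∞/∞ indeterminate form as x → +∞.
The polynomial denominator x dominates the logarithmic numerator (any positive power of x ≫ ln(x) as x → ∞), so the quotient → 0.
Adding the constant: 0 - 3 = -3. Limit = -3.

Final answer: -3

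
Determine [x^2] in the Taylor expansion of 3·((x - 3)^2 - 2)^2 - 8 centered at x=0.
Expand to order 2: 3·((x - 3)^2 - 2)^2 - 8 = 150·x^2 - 252·x + 139 + O(x^3).
The coefficient of x^2 is 150.

Final answer: 150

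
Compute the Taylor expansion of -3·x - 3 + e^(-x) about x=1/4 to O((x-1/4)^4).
(4 - 15·e^(1/4))·e^(-1/4)/4 + (-3·e^(1/4) - 1)·e^(-1/4)·(x - 1/4) + e^(-1/4)·(x - 1/4)^2/2 - e^(-1/4)·(x - 1/4)^3/6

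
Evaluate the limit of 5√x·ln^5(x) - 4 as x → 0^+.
The product is a 0·∞ indeterminate form at x → 0⁺.
Rewrite the product as 5·ln^5(x) / x^(-1/2) and apply L'Hôpital, or use the standard hierarchy x^(-1/2) ≫ |ln x|^5 as x → 0⁺.
The indeterminate product → 0, so the limit = -4.

Final answer: -4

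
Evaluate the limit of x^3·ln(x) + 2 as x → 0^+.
The product is a 0·∞ indeterminate form at x → 0⁺.
Rewrite the product as ln(x) / x^(-3) and apply L'Hôpital, or use the standard hierarchy x^(-3) ≫ |ln x| as x → 0⁺.
The indeterminate product → 0, so the limit = 2.

Final answer: 2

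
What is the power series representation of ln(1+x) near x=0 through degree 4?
-x^4/4 + x^3/3 - x^2/2 + x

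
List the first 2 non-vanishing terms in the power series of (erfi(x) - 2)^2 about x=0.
-8·x/√(π) + 4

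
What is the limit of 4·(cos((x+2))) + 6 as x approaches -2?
Direct substitution at x = -2 gives 10.

Final answer: 10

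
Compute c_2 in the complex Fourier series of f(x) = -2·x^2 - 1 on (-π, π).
Compute the real Fourier coefficients first: a_2 = -2, b_2 = 0.
Then c_2 = (a_2 − i·b_2)/2 = -1.

Final answer: -1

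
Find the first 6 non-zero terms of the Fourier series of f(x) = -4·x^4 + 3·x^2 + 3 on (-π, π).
(-204 + 32·π^2)·cos(x) + (15 - 8·π^2)·cos(2·x) + (-100/27 + 32·π^2/9)·cos(3·x) + (3/2 - 2·π^2)·cos(4·x) + (-492/625 + 32·π^2/25)·cos(5·x) - 4·π^4/5 + 3 + π^2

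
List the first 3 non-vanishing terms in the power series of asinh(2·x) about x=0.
12·x^5/5 - 4·x^3/3 + 2·x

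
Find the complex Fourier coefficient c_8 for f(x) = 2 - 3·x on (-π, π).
Compute the real Fourier coefficients first: a_8 = 0, b_8 = 3/4.
Then c_8 = (a_8 − i·b_8)/2 = -3·i/8.

Final answer: -3·i/8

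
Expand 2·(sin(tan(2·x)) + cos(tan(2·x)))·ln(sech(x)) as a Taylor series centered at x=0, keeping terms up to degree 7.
14·x^7/15 + 193·x^6/45 - x^5 + 13·x^4/6 - 2·x^3 - x^2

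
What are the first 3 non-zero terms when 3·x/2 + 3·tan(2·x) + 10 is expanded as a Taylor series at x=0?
8·x^3 + 15·x/2 + 10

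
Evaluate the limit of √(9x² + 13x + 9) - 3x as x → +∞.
As x → +∞: multiply by the conjugate to get (13x+9)/(√(9x²+13x+9)+3x); the denominator ~ 6x, so the limit is 13/6.
Limit = 13/6.

Final answer: 13/6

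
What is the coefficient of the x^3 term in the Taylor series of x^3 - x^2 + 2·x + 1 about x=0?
Expand to order 3: x^3 - x^2 + 2·x + 1 = x^3 - x^2 + 2·x + 1 + O(x^4).
The coefficient of x^3 is 1.

Final answer: 1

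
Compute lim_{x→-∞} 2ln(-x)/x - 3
The quotient is an ∞/∞ indeterminate form as x → -∞.
Compare growth rates of the dominant terms (exponentials ≫ polynomials ≫ logarithms), or apply L'Hôpital's rule; the quotient → 0.
Adding the constant: 0 - 3 = -3. Limit = -3.

Final answer: -3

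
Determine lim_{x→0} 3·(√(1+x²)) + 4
Direct substitution at x = 0 gives 7.

Final answer: 7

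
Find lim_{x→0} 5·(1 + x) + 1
Direct substitution at x = 0 gives 6.

Final answer: 6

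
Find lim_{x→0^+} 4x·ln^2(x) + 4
The product is a 0·∞ indeterminate form at x → 0⁺.
Rewrite the product as 4·ln^2(x) / x^(-1) and apply L'Hôpital, or use the standard hierarchy x^(-1) ≫ |ln x|^2 as x → 0⁺.
The indeterminate product → 0, so the limit = 4.

Final answer: 4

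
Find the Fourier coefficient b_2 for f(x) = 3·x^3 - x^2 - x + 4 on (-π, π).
b_2 = (1/π) ∫_{-π}^{π} f(x)·sin(2x) dx.
Evaluate the integral (use parity and integration by parts as needed): b_2 = 11/2 - 3·π^2.

Final answer: 11/2 - 3·π^2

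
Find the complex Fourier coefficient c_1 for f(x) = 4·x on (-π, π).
Compute the real Fourier coefficients first: a_1 = 0, b_1 = 8.
Then c_1 = (a_1 − i·b_1)/2 = -4·i.

Final answer: -4·i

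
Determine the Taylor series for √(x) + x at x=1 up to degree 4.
2 + 3·(x - 1)/2 - (x - 1)^2/8 + (x - 1)^3/16 - 5·(x - 1)^4/128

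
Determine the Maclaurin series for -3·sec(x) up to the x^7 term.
-61·x^6/240 - 5·x^4/8 - 3·x^2/2 - 3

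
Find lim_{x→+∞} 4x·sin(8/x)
As x → +∞: let u = 8/x → 0⁺; then 4·x·sin(8/x) = 4·8·sin(u)/u → 4·8·1 = 32.
Limit = 32.

Final answer: 32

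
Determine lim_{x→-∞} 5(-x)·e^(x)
This is a 0·∞ indeterminate form at x → -∞.
Rewrite the product as 5(-x) / e^(-x) (an ∞/∞ form) and apply L'Hôpital, or use the standard hierarchy e^(|x|) ≫ |(-x)| as x → -∞.
The indeterminate product → 0, so the limit = 0.

Final answer: 0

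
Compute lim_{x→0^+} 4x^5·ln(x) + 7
The product is a 0·∞ indeterminate form at x → 0⁺.
Rewrite the product as 4·ln(x) / x^(-5) and apply L'Hôpital, or use the standard hierarchy x^(-5) ≫ |ln x| as x → 0⁺.
The indeterminate product → 0, so the limit = 7.

Final answer: 7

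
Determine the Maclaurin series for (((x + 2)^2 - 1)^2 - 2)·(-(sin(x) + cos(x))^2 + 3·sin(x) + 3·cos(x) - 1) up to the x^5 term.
1037·x^5/120 - 25·x^4/8 - x^3/6 + 71·x^2/2 + 31·x + 7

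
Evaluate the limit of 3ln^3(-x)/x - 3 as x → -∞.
The quotient is an ∞/∞ indeterminate form as x → -∞.
Compare growth rates of the dominant terms (exponentials ≫ polynomials ≫ logarithms), or apply L'Hôpital's rule; the quotient → 0.
Adding the constant: 0 - 3 = -3. Limit = -3.

Final answer: -3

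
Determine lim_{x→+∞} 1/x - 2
Evaluate the dominant behaviour as x → +∞; each term tends to a finite value or vanishes.
Limit = -2.

Final answer: -2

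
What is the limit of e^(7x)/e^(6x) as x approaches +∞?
This is an ∞/∞ indeterminate form as x → +∞.
Rewrite e^(7x)/e^(6x) = e^((7−6)x) = e^(x); the exponent coefficient is 1 > 0 so e^(x) → ∞.
Limit = ∞.

Final answer: ∞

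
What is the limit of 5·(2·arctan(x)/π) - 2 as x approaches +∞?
Evaluate the dominant behaviour as x → +∞; each term tends to a finite value or vanishes.
Limit = 3.

Final answer: 3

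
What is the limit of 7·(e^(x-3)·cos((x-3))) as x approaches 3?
Direct substitution at x = 3 gives 7.

Final answer: 7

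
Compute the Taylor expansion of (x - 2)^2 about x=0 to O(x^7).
x^2 - 4·x + 4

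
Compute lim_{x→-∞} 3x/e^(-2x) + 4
The quotient is an ∞/∞ indeterminate form as x → -∞.
Compare growth rates of the dominant terms (exponentials ≫ polynomials ≫ logarithms), or apply L'Hôpital's rule; the quotient → 0.
Adding the constant: 0 + 4 = 4. Limit = 4.

Final answer: 4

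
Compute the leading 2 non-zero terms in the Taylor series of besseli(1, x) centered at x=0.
x^3/16 + x/2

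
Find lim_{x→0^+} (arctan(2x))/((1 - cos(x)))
Both numerator and denominator → 0 as x → 0^+; this is a 0/0 indeterminate form.
Expand each to leading order near x = 0: numerator ~ 2·x, denominator ~ x^2/2.
The limit of the ratio is ∞.

Final answer: ∞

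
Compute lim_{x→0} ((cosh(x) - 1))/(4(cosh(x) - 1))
Both numerator and denominator → 0 as x → 0; this is a 0/0 indeterminate form.
Expand each to leading order near x = 0: numerator ~ x^2/2, denominator ~ 2·x^2.
The limit of the ratio is 1/4.

Final answer: 1/4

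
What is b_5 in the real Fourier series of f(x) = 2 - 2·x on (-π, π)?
b_5 = (1/π) ∫_{-π}^{π} f(x)·sin(5x) dx.
Evaluate the integral (use parity and integration by parts as needed): b_5 = -4/5.

Final answer: -4/5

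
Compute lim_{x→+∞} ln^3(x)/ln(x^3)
This is an ∞/∞ indeterminate form as x → +∞.
Write ln(x^3) = 3·ln(x), reducing the quotient to ln^2(x)/3 → ∞.
Limit = ∞.

Final answer: ∞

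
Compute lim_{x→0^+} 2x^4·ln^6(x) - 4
The product is a 0·∞ indeterminate form at x → 0⁺.
Rewrite the product as 2·ln^6(x) / x^(-4) and apply L'Hôpital, or use the standard hierarchy x^(-4) ≫ |ln x|^6 as x → 0⁺.
The indeterminate product → 0, so the limit = -4.

Final answer: -4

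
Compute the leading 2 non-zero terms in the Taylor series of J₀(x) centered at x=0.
1 - x^2/4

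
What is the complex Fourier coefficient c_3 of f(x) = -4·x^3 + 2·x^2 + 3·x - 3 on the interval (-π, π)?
Compute the real Fourier coefficients first: a_3 = -8/9, b_3 = 34/9 - 8·π^2/3.
Then c_3 = (a_3 − i·b_3)/2 = -4/9 - 17·i/9 + 4·i·π^2/3.

Final answer: -4/9 - 17·i/9 + 4·i·π^2/3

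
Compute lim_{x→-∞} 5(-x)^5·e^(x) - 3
The product is a 0·∞ indeterminate form at x → -∞.
Rewrite the product as 5(-x)^5 / e^(-x) (an ∞/∞ form) and apply L'Hôpital, or use the standard hierarchy e^(|x|) ≫ |(-x)^5| as x → -∞.
The indeterminate product → 0, so the limit = -3.

Final answer: -3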